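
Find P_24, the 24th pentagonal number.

852

24·(3·24 − 1)/2 = 24·71/2 = 852.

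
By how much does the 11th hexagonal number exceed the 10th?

41

Consecutive hexagonal numbers differ by 4n − 3: here 4·11 − 3 = 41.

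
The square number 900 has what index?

We need n² = 900, so n = √900 = 30.

30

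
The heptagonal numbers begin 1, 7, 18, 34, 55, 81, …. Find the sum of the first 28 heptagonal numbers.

Σ i(5i−3)/2 = (5Σi² − 3Σi) / 2 over i = 1..28.
Σi = 406 and Σi² = 7714.
(5·7714 − 3·406) / 2 = 37352/2 = 18676.

18676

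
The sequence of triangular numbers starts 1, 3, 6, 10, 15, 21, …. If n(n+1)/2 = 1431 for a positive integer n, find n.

Set n(n+1)/2 = 1431, giving n² + n − 2862 = 0.
The discriminant is 1 + 8·1431 = 11449, and √11449 = 107.
So n = (-1 + 107) / 2 = 106/2 = 53.
Check: 53·54/2 = 1431. ✓

53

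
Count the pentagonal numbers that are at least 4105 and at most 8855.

25

The n-th pentagonal number is n(3n−1)/2.
Smallest index with value ≥ 4105: n = 53 (giving 4187).
Largest index with value ≤ 8855: n = 77 (giving 8855).
Indices 53 through 77: 25 terms.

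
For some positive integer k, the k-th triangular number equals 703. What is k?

37

Set n(n+1)/2 = 703, giving n² + n − 1406 = 0.
The discriminant is 1 + 8·703 = 5625, and √5625 = 75.
So n = (-1 + 75) / 2 = 74/2 = 37.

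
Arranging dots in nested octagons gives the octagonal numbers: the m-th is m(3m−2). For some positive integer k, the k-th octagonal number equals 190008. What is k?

252

Set n(3n−2) = 190008, giving 3n² − 2n − 190008 = 0.
The discriminant is 4 + 12·190008 = 2280100, and √2280100 = 1510.
So n = (2 + 1510) / 6 = 1512/6 = 252.
Check: 252·(3·252 − 2) = 190008. ✓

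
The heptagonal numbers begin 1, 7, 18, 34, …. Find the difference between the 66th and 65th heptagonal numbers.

326

Consecutive heptagonal numbers differ by 5n − 4: here 5·66 − 4 = 326.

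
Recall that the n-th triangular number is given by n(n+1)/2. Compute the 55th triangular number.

The 55th triangular number is n(n+1)/2 with n = 55.
55·56/2 = 3080/2 = 1540.

1540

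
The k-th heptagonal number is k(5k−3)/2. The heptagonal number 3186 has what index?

36

Set n(5n−3)/2 = 3186, giving 5n² − 3n − 6372 = 0.
The discriminant is 9 + 40·3186 = 127449, and √127449 = 357.
So n = (3 + 357) / 10 = 360/10 = 36.
Check: 36·(5·36 − 3)/2 = 3186. ✓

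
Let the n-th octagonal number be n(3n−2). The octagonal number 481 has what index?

13

Set n(3n−2) = 481, giving 3n² − 2n − 481 = 0.
The discriminant is 4 + 12·481 = 5776, and √5776 = 76.
So n = (2 + 76) / 6 = 78/6 = 13.
Check: 13·(3·13 − 2) = 481. ✓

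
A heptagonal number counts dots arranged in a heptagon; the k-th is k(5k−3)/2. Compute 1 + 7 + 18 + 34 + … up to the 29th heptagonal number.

20735

Σ i(5i−3)/2 = (5Σi² − 3Σi) / 2 over i = 1..29.
Σi = 435 and Σi² = 8555.
(5·8555 − 3·435) / 2 = 41470/2 = 20735.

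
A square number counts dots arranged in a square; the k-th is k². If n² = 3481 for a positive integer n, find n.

59

We need n² = 3481, so n = √3481 = 59.
Check: 59² = 3481. ✓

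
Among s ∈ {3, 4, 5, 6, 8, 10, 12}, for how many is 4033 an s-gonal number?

1

s = 3: P(3, 89) = 4005 and P(3, 90) = 4095; 4033 is not s-gonal.
s = 4: P(4, 63) = 3969 and P(4, 64) = 4096; 4033 is not s-gonal.
s = 5: P(5, 52) = 4030 and P(5, 53) = 4187; 4033 is not s-gonal.
s = 6: P(6, 45) = 4005 and P(6, 46) = 4186; 4033 is not s-gonal.
s = 8: P(8, 37) = 4033. ✓
s = 10: P(10, 32) = 4000 and P(10, 33) = 4257; 4033 is not s-gonal.
s = 12: P(12, 28) = 3808 and P(12, 29) = 4089; 4033 is not s-gonal.
Hits: s ∈ {8} → 1.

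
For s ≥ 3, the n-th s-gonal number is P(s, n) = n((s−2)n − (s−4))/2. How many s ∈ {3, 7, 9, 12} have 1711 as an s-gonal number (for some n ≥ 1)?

s = 3: P(3, 58) = 1711. ✓
s = 7: P(7, 26) = 1651 and P(7, 27) = 1782; 1711 is not s-gonal.
s = 9: P(9, 22) = 1639 and P(9, 23) = 1794; 1711 is not s-gonal.
s = 12: P(12, 18) = 1548 and P(12, 19) = 1729; 1711 is not s-gonal.
Hits: s ∈ {3} → 1.

1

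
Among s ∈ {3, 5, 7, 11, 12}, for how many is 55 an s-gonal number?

2

s = 3: P(3, 10) = 55. ✓
s = 5: P(5, 6) = 51 and P(5, 7) = 70; 55 is not s-gonal.
s = 7: P(7, 5) = 55. ✓
s = 11: P(11, 3) = 30 and P(11, 4) = 58; 55 is not s-gonal.
s = 12: P(12, 3) = 33 and P(12, 4) = 64; 55 is not s-gonal.
Hits: s ∈ {3, 7} → 2.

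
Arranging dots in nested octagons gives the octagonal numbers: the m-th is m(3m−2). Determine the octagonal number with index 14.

The 14th octagonal number is n(3n−2) with n = 14.
14·(3·14 − 2) = 14·40 = 560.

560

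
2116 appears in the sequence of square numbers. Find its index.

46

We need n² = 2116, so n = √2116 = 46.
Check: 46² = 2116. ✓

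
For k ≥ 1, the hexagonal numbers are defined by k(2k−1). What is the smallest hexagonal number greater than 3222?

Solve n(2n−1) > 3222 for integer n.
The largest n with value ≤ 3222 is 40 (since 3160 ≤ 3222 < 3321), so the first above is n = 41, value 3321.

3321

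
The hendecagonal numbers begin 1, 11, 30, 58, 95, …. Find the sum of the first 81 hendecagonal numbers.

Σ i(9i−7)/2 = (9Σi² − 7Σi) / 2 over i = 1..81.
Σi = 3321 and Σi² = 180441.
(9·180441 − 7·3321) / 2 = 1600722/2 = 800361.

800361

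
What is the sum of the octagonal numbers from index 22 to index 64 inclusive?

Σ i(3i−2) = 3Σi² − 2Σi over i = 22..64.
Σi = 2080 − 231 = 1849 and Σi² = 89440 − 3311 = 86129.
3·86129 − 2·1849 = 254689.

254689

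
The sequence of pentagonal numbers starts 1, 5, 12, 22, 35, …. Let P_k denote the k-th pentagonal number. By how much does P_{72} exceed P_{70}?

425

72·(3·72 − 1)/2 = 7740 and 70·(3·70 − 1)/2 = 7315.
Difference: 7740 − 7315 = 425.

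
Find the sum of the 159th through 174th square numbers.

Σ_{i=159}^{174} i² = 1771175 − 1327279 = 443896.

443896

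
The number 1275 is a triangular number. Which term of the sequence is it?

50

Set n(n+1)/2 = 1275, giving n² + n − 2550 = 0.
The discriminant is 1 + 8·1275 = 10201, and √10201 = 101.
So n = (-1 + 101) / 2 = 100/2 = 50.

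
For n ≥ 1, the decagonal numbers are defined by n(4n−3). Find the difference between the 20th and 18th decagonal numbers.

298

20·(4·20 − 3) = 1540 and 18·(4·18 − 3) = 1242.
Difference: 1540 − 1242 = 298.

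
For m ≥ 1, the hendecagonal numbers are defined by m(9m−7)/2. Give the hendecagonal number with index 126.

The 126th hendecagonal number is n(9n−7)/2 with n = 126.
126·(9·126 − 7)/2 = 126·1127/2 = 71001.

71001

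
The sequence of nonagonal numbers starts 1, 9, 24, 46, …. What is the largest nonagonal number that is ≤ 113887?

Solve n(7n−5)/2 ≤ 113887 for integer n.
n = 180 gives 112950 ≤ 113887, while n = 181 gives 114211 > 113887; so the answer is 112950.

112950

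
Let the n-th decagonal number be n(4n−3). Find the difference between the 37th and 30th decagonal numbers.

37·(4·37 − 3) = 5365 and 30·(4·30 − 3) = 3510.
Difference: 5365 − 3510 = 1855.

1855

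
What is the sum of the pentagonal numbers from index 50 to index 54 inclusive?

20165

Σ i(3i−1)/2 = (3Σi² − Σi) / 2 over i = 50..54.
Σi = 1485 − 1225 = 260 and Σi² = 53955 − 40425 = 13530.
(3·13530 − 1·260) / 2 = 40330/2 = 20165.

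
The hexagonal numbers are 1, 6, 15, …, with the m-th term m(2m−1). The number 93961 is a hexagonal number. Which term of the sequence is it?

Set n(2n−1) = 93961, giving 2n² − n − 93961 = 0.
So n = (1 + 867) / 4 = 868/4 = 217.

217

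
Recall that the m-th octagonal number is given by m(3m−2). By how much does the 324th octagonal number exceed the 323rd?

Consecutive octagonal numbers differ by 6n − 5: here 6·324 − 5 = 1939.

1939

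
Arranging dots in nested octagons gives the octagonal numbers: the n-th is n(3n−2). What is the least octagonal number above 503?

560

Solve n(3n−2) > 503 for integer n.
The largest n with value ≤ 503 is 13 (since 481 ≤ 503 < 560), so the first above is n = 14, value 560.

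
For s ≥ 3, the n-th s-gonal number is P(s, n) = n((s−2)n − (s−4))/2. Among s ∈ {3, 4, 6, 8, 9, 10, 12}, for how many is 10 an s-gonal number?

s = 3: P(3, 4) = 10. ✓
s = 4: P(4, 3) = 9 and P(4, 4) = 16; 10 is not s-gonal.
s = 6: P(6, 2) = 6 and P(6, 3) = 15; 10 is not s-gonal.
s = 8: P(8, 2) = 8 and P(8, 3) = 21; 10 is not s-gonal.
s = 9: P(9, 2) = 9 and P(9, 3) = 24; 10 is not s-gonal.
s = 10: P(10, 2) = 10. ✓
s = 12: P(12, 1) = 1 and P(12, 2) = 12; 10 is not s-gonal.
Hits: s ∈ {3, 10} → 2.

2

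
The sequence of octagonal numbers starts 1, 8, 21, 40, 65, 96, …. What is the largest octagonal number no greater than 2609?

2465

Solve n(3n−2) ≤ 2609 for integer n.
n = 29 gives 2465 ≤ 2609, while n = 30 gives 2640 > 2609; so the answer is 2465.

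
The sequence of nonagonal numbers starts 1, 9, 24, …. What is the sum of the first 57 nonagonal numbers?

217645

Σ i(7i−5)/2 = (7Σi² − 5Σi) / 2 over i = 1..57.
Σi = 1653 and Σi² = 63365.
(7·63365 − 5·1653) / 2 = 435290/2 = 217645.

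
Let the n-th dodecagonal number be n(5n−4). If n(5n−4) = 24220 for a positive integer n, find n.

Set n(5n−4) = 24220, giving 5n² − 4n − 24220 = 0.
The discriminant is 16 + 20·24220 = 484416, and √484416 = 696.
So n = (4 + 696) / 10 = 700/10 = 70.

70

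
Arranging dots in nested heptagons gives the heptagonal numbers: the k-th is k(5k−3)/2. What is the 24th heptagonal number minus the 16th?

788

24·(5·24 − 3)/2 = 1404 and 16·(5·16 − 3)/2 = 616.
Difference: 1404 − 616 = 788.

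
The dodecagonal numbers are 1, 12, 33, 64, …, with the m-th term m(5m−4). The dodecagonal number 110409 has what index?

149

Set n(5n−4) = 110409, giving 5n² − 4n − 110409 = 0.
The discriminant is 16 + 20·110409 = 2208196, and √2208196 = 1486.
So n = (4 + 1486) / 10 = 1490/10 = 149.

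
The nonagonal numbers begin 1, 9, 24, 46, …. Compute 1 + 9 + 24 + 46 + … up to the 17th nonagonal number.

5865

Σ i(7i−5)/2 = (7Σi² − 5Σi) / 2 over i = 1..17.
Σi = 153 and Σi² = 1785.
(7·1785 − 5·153) / 2 = 11730/2 = 5865.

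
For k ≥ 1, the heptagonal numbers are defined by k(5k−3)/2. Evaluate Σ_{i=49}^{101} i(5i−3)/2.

770355

Σ i(5i−3)/2 = (5Σi² − 3Σi) / 2 over i = 49..101.
Σi = 5151 − 1176 = 3975 and Σi² = 348551 − 38024 = 310527.
(5·310527 − 3·3975) / 2 = 1540710/2 = 770355.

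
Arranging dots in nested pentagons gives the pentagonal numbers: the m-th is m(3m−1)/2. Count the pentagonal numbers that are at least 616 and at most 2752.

23

The n-th pentagonal number is n(3n−1)/2.
Smallest index with value ≥ 616: n = 21 (giving 651).
Largest index with value ≤ 2752: n = 43 (giving 2752).
Indices 21 through 43: 23 terms.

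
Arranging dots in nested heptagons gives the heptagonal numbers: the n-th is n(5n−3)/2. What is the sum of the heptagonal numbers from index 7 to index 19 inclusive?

Σ i(5i−3)/2 = (5Σi² − 3Σi) / 2 over i = 7..19.
Σi = 190 − 21 = 169 and Σi² = 2470 − 91 = 2379.
(5·2379 − 3·169) / 2 = 11388/2 = 5694.

5694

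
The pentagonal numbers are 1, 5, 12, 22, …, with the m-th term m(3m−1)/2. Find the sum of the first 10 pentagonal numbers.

550

Σ i(3i−1)/2 = (3Σi² − Σi) / 2 over i = 1..10.
Σi = 55 and Σi² = 385.
(3·385 − 1·55) / 2 = 1100/2 = 550.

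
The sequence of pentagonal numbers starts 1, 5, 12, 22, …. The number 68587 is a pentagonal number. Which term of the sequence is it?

214

Set n(3n−1)/2 = 68587, giving 3n² − n − 137174 = 0.
The discriminant is 1 + 24·68587 = 1646089, and √1646089 = 1283.
So n = (1 + 1283) / 6 = 1284/6 = 214.
Check: 214·(3·214 − 1)/2 = 68587. ✓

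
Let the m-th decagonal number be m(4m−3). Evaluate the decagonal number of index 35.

4795

35·(4·35 − 3) = 35·137 = 4795.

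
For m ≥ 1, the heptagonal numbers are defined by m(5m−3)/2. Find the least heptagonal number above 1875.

1918

Solve n(5n−3)/2 > 1875 for integer n.
The largest n with value ≤ 1875 is 27 (since 1782 ≤ 1875 < 1918), so the first above is n = 28, value 1918.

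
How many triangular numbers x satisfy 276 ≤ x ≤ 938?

The n-th triangular number is n(n+1)/2.
Smallest index with value ≥ 276: n = 23 (giving 276).
Largest index with value ≤ 938: n = 42 (giving 903).
Indices 23 through 42: 20 terms.

20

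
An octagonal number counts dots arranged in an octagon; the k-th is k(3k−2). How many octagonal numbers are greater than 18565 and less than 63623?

66

The n-th octagonal number is n(3n−2).
Smallest index with value > 18565: n = 80 (giving 19040).
Largest index with value < 63623: n = 145 (giving 62785).
Indices 80 through 145: 66 terms.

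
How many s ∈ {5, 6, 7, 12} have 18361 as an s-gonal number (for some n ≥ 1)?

s = 5: P(5, 110) = 18095 and P(5, 111) = 18426; 18361 is not s-gonal.
s = 6: P(6, 96) = 18336 and P(6, 97) = 18721; 18361 is not s-gonal.
s = 7: P(7, 86) = 18361. ✓
s = 12: P(12, 61) = 18361. ✓
Hits: s ∈ {7, 12} → 2.

2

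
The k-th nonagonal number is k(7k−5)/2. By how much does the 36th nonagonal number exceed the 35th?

246

Consecutive nonagonal numbers differ by 7n − 6: here 7·36 − 6 = 246.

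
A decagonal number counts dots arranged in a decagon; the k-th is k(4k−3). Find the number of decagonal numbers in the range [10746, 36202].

43

The n-th decagonal number is n(4n−3).
Smallest index with value ≥ 10746: n = 53 (giving 11077).
Largest index with value ≤ 36202: n = 95 (giving 35815).
Indices 53 through 95: 43 terms.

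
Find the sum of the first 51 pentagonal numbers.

67626

Σ i(3i−1)/2 = (3Σi² − Σi) / 2 over i = 1..51.
Σi = 1326 and Σi² = 45526.
(3·45526 − 1·1326) / 2 = 135252/2 = 67626.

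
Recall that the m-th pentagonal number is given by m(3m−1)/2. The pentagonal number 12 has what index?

Set n(3n−1)/2 = 12, giving 3n² − n − 24 = 0.
The discriminant is 1 + 24·12 = 289, and √289 = 17.
So n = (1 + 17) / 6 = 18/6 = 3.

3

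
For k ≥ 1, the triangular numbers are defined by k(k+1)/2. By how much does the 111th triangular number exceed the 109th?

221

111·112/2 = 6216 and 109·110/2 = 5995.
Difference: 6216 − 5995 = 221.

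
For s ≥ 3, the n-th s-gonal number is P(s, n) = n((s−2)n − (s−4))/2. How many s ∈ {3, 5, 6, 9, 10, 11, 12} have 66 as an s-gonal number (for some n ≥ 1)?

2

s = 3: P(3, 11) = 66. ✓
s = 5: P(5, 6) = 51 and P(5, 7) = 70; 66 is not s-gonal.
s = 6: P(6, 6) = 66. ✓
s = 9: P(9, 4) = 46 and P(9, 5) = 75; 66 is not s-gonal.
s = 10: P(10, 4) = 52 and P(10, 5) = 85; 66 is not s-gonal.
s = 11: P(11, 4) = 58 and P(11, 5) = 95; 66 is not s-gonal.
s = 12: P(12, 4) = 64 and P(12, 5) = 105; 66 is not s-gonal.
Hits: s ∈ {3, 6} → 2.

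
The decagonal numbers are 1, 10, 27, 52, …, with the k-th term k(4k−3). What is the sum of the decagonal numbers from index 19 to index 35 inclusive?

Σ i(4i−3) = 4Σi² − 3Σi over i = 19..35.
Σi = 630 − 171 = 459 and Σi² = 14910 − 2109 = 12801.
4·12801 − 3·459 = 49827.

49827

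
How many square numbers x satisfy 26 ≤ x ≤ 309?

The n-th square number is n².
Smallest index with value ≥ 26: n = 6 (giving 36).
Largest index with value ≤ 309: n = 17 (giving 289).
Indices 6 through 17: 12 terms.

12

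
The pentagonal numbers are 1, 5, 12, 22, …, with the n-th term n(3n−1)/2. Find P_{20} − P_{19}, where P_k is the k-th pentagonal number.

58

Consecutive pentagonal numbers differ by 3n − 2: here 3·20 − 2 = 58.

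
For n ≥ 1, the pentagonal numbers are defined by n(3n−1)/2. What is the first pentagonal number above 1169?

1247

Solve n(3n−1)/2 > 1169 for integer n.
The largest n with value ≤ 1169 is 28 (since 1162 ≤ 1169 < 1247), so the first above is n = 29, value 1247.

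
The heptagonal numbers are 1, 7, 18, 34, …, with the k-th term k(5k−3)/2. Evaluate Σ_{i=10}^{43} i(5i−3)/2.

Σ i(5i−3)/2 = (5Σi² − 3Σi) / 2 over i = 10..43.
Σi = 946 − 45 = 901 and Σi² = 27434 − 285 = 27149.
(5·27149 − 3·901) / 2 = 133042/2 = 66521.

66521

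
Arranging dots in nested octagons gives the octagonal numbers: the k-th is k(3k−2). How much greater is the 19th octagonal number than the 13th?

19·(3·19 − 2) = 1045 and 13·(3·13 − 2) = 481.
Difference: 1045 − 481 = 564.

564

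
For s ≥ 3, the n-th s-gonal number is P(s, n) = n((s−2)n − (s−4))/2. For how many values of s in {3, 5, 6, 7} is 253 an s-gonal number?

1

s = 3: P(3, 22) = 253. ✓
s = 5: P(5, 13) = 247 and P(5, 14) = 287; 253 is not s-gonal.
s = 6: P(6, 11) = 231 and P(6, 12) = 276; 253 is not s-gonal.
s = 7: P(7, 10) = 235 and P(7, 11) = 286; 253 is not s-gonal.
Hits: s ∈ {3} → 1.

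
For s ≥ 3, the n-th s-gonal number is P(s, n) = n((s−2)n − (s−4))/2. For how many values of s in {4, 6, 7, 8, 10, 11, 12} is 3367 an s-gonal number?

1

s = 4: P(4, 58) = 3364 and P(4, 59) = 3481; 3367 is not s-gonal.
s = 6: P(6, 41) = 3321 and P(6, 42) = 3486; 3367 is not s-gonal.
s = 7: P(7, 37) = 3367. ✓
s = 8: P(8, 33) = 3201 and P(8, 34) = 3400; 3367 is not s-gonal.
s = 10: P(10, 29) = 3277 and P(10, 30) = 3510; 3367 is not s-gonal.
s = 11: P(11, 27) = 3186 and P(11, 28) = 3430; 3367 is not s-gonal.
s = 12: P(12, 26) = 3276 and P(12, 27) = 3537; 3367 is not s-gonal.
Hits: s ∈ {7} → 1.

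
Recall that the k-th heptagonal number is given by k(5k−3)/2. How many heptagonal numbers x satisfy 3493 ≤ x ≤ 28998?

71

The n-th heptagonal number is n(5n−3)/2.
Smallest index with value ≥ 3493: n = 38 (giving 3553).
Largest index with value ≤ 28998: n = 108 (giving 28998).
Indices 38 through 108: 71 terms.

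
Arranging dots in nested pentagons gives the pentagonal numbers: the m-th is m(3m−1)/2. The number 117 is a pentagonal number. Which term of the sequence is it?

Set n(3n−1)/2 = 117, giving 3n² − n − 234 = 0.
The discriminant is 1 + 24·117 = 2809, and √2809 = 53.
So n = (1 + 53) / 6 = 54/6 = 9.
Check: 9·(3·9 − 1)/2 = 117. ✓

9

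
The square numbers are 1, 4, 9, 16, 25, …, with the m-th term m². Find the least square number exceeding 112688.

112896

Solve n² > 112688 for integer n.
The largest n with value ≤ 112688 is 335 (since 112225 ≤ 112688 < 112896), so the first above is n = 336, value 112896.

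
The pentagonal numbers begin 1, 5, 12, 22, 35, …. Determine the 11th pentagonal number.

176

The 11th pentagonal number is n(3n−1)/2 with n = 11.
11·(3·11 − 1)/2 = 11·32/2 = 11·16 = 176.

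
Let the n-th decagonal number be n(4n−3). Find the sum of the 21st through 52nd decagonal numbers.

Σ i(4i−3) = 4Σi² − 3Σi over i = 21..52.
Σi = 1378 − 210 = 1168 and Σi² = 48230 − 2870 = 45360.
4·45360 − 3·1168 = 177936.

177936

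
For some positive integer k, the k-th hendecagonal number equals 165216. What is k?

Set n(9n−7)/2 = 165216, giving 9n² − 7n − 330432 = 0.
The discriminant is 49 + 72·165216 = 11895601, and √11895601 = 3449.
So n = (7 + 3449) / 18 = 3456/18 = 192.
Check: 192·(9·192 − 7)/2 = 165216. ✓

192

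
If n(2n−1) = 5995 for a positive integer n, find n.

Set n(2n−1) = 5995, giving 2n² − n − 5995 = 0.
So n = (1 + 219) / 4 = 220/4 = 55.

55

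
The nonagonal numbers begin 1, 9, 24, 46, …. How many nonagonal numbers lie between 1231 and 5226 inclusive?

20

The n-th nonagonal number is n(7n−5)/2.
Smallest index with value ≥ 1231: n = 20 (giving 1350).
Largest index with value ≤ 5226: n = 39 (giving 5226).
Indices 20 through 39: 20 terms.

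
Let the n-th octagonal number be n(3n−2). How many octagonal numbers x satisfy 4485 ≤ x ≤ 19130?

42

The n-th octagonal number is n(3n−2).
Smallest index with value ≥ 4485: n = 39 (giving 4485).
Largest index with value ≤ 19130: n = 80 (giving 19040).
Indices 39 through 80: 42 terms.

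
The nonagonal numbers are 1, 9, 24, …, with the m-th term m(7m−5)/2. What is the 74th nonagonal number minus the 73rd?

Consecutive nonagonal numbers differ by 7n − 6: here 7·74 − 6 = 512.

512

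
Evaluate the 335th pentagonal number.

168170

The 335th pentagonal number is n(3n−1)/2 with n = 335.
335·(3·335 − 1)/2 = 335·1004/2 = 335·502 = 168170.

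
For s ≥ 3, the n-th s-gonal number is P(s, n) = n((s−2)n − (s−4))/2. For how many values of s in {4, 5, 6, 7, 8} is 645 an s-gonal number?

1

s = 4: P(4, 25) = 625 and P(4, 26) = 676; 645 is not s-gonal.
s = 5: P(5, 20) = 590 and P(5, 21) = 651; 645 is not s-gonal.
s = 6: P(6, 18) = 630 and P(6, 19) = 703; 645 is not s-gonal.
s = 7: P(7, 16) = 616 and P(7, 17) = 697; 645 is not s-gonal.
s = 8: P(8, 15) = 645. ✓
Hits: s ∈ {8} → 1.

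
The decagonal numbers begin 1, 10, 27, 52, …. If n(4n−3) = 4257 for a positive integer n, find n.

33

Set n(4n−3) = 4257, giving 4n² − 3n − 4257 = 0.
The discriminant is 9 + 16·4257 = 68121, and √68121 = 261.
So n = (3 + 261) / 8 = 264/8 = 33.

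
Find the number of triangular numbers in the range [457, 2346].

39

The n-th triangular number is n(n+1)/2.
Smallest index with value ≥ 457: n = 30 (giving 465).
Largest index with value ≤ 2346: n = 68 (giving 2346).
Indices 30 through 68: 39 terms.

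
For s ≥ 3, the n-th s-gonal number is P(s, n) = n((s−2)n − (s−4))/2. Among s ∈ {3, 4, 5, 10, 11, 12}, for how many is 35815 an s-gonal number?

s = 3: P(3, 267) = 35778 and P(3, 268) = 36046; 35815 is not s-gonal.
s = 4: P(4, 189) = 35721 and P(4, 190) = 36100; 35815 is not s-gonal.
s = 5: P(5, 154) = 35497 and P(5, 155) = 35960; 35815 is not s-gonal.
s = 10: P(10, 95) = 35815. ✓
s = 11: P(11, 89) = 35333 and P(11, 90) = 36135; 35815 is not s-gonal.
s = 12: P(12, 85) = 35785 and P(12, 86) = 36636; 35815 is not s-gonal.
Hits: s ∈ {10} → 1.

1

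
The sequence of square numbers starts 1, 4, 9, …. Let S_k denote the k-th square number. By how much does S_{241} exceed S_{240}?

n² − (n−1)² = 2n − 1, so 241² − 240² = 2·241 − 1 = 481.

481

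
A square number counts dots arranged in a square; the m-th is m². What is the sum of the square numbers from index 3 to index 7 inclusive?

Σ_{i=3}^{7} i² = 140 − 5 = 135.

135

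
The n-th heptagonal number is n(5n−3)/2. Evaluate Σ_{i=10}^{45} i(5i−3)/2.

Σ i(5i−3)/2 = (5Σi² − 3Σi) / 2 over i = 10..45.
Σi = 1035 − 45 = 990 and Σi² = 31395 − 285 = 31110.
(5·31110 − 3·990) / 2 = 152580/2 = 76290.

76290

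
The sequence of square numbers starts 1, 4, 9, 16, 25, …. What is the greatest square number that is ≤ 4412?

4356

Solve n² ≤ 4412 for integer n.
n = 66 gives 4356 ≤ 4412, while n = 67 gives 4489 > 4412; so the answer is 4356.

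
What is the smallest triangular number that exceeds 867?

Solve n(n+1)/2 > 867 for integer n.
The largest n with value ≤ 867 is 41 (since 861 ≤ 867 < 903), so the first above is n = 42, value 903.

903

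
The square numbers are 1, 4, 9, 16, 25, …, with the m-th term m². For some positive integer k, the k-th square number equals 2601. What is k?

51

We need n² = 2601, so n = √2601 = 51.
Check: 51² = 2601. ✓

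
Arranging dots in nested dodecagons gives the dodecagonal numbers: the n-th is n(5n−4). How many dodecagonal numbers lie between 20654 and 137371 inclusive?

102

The n-th dodecagonal number is n(5n−4).
Smallest index with value ≥ 20654: n = 65 (giving 20865).
Largest index with value ≤ 137371: n = 166 (giving 137116).
Indices 65 through 166: 102 terms.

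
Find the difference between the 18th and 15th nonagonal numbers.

339

18·(7·18 − 5)/2 = 1089 and 15·(7·15 − 5)/2 = 750.
Difference: 1089 − 750 = 339.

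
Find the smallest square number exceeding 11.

Solve n² > 11 for integer n.
The largest n with value ≤ 11 is 3 (since 9 ≤ 11 < 16), so the first above is n = 4, value 16.

16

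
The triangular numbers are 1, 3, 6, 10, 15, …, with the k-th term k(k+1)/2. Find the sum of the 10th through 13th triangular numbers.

Σ i(i+1)/2 = (Σi² + Σi) / 2 over i = 10..13.
Σi = 91 − 45 = 46 and Σi² = 819 − 285 = 534.
(1·534 + 1·46) / 2 = 580/2 = 290.

290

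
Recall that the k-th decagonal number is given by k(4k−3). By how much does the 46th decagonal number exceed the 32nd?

46·(4·46 − 3) = 8326 and 32·(4·32 − 3) = 4000.
Difference: 8326 − 4000 = 4326.

4326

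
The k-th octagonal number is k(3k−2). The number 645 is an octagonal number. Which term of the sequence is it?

15

Set n(3n−2) = 645, giving 3n² − 2n − 645 = 0.
The discriminant is 4 + 12·645 = 7744, and √7744 = 88.
So n = (2 + 88) / 6 = 90/6 = 15.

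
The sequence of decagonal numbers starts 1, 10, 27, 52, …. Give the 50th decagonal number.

50·(4·50 − 3) = 50·197 = 9850.

9850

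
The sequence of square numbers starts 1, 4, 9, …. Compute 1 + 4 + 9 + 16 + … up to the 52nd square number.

Σ_{i=1}^{52} i² = 52·53·105/6 = 48230.

48230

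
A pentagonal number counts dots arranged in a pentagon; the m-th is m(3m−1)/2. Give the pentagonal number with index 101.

101·(3·101 − 1)/2 = 101·302/2 = 101·151 = 15251.

15251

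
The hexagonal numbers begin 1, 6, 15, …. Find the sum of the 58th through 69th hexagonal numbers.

Σ i(2i−1) = 2Σi² − Σi over i = 58..69.
Σi = 2415 − 1653 = 762 and Σi² = 111895 − 63365 = 48530.
2·48530 − 1·762 = 96298.

96298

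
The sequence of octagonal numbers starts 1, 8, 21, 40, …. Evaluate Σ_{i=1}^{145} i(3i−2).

3059065

Σ i(3i−2) = 3Σi² − 2Σi over i = 1..145.
Σi = 10585 and Σi² = 1026745.
3·1026745 − 2·10585 = 3059065.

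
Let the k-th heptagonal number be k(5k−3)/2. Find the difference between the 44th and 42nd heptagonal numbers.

427

44·(5·44 − 3)/2 = 4774 and 42·(5·42 − 3)/2 = 4347.
Difference: 4774 − 4347 = 427.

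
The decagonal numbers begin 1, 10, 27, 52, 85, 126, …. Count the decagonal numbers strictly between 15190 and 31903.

27

The n-th decagonal number is n(4n−3).
Smallest index with value > 15190: n = 63 (giving 15687).
Largest index with value < 31903: n = 89 (giving 31417).
Indices 63 through 89: 27 terms.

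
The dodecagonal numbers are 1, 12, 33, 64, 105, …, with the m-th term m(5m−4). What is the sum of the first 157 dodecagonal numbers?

6461963

Σ i(5i−4) = 5Σi² − 4Σi over i = 1..157.
Σi = 12403 and Σi² = 1302315.
5·1302315 − 4·12403 = 6461963.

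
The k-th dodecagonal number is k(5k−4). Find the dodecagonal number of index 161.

128961

The 161st dodecagonal number is n(5n−4) with n = 161.
161·(5·161 − 4) = 161·801 = 128961.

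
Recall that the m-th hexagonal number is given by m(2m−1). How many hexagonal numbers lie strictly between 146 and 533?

The n-th hexagonal number is n(2n−1).
Smallest index with value > 146: n = 9 (giving 153).
Largest index with value < 533: n = 16 (giving 496).
Indices 9 through 16: 8 terms.

8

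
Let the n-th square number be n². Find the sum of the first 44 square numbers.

29370

Σ_{i=1}^{44} i² = 44·45·89/6 = 29370.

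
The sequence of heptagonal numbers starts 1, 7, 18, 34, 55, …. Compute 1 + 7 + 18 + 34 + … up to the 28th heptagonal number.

Σ i(5i−3)/2 = (5Σi² − 3Σi) / 2 over i = 1..28.
Σi = 406 and Σi² = 7714.
(5·7714 − 3·406) / 2 = 37352/2 = 18676.

18676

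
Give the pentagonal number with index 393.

231477

The 393rd pentagonal number is n(3n−1)/2 with n = 393.
393·(3·393 − 1)/2 = 393·1178/2 = 393·589 = 231477.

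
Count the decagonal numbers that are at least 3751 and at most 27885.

The n-th decagonal number is n(4n−3).
Smallest index with value ≥ 3751: n = 31 (giving 3751).
Largest index with value ≤ 27885: n = 83 (giving 27307).
Indices 31 through 83: 53 terms.

53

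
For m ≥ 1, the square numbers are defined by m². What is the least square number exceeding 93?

Solve n² > 93 for integer n.
The largest n with value ≤ 93 is 9 (since 81 ≤ 93 < 100), so the first above is n = 10, value 100.

100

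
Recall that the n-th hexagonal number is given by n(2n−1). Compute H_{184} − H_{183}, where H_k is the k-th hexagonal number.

733

Consecutive hexagonal numbers differ by 4n − 3: here 4·184 − 3 = 733.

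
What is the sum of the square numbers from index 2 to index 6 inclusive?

90

Σ_{i=2}^{6} i² = 91 − 1 = 90.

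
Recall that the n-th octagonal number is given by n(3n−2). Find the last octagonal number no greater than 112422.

Solve n(3n−2) ≤ 112422 for integer n.
n = 193 gives 111361 ≤ 112422, while n = 194 gives 112520 > 112422; so the answer is 111361.

111361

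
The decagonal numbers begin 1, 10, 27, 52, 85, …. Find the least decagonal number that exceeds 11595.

Solve n(4n−3) > 11595 for integer n.
The largest n with value ≤ 11595 is 54 (since 11502 ≤ 11595 < 11935), so the first above is n = 55, value 11935.

11935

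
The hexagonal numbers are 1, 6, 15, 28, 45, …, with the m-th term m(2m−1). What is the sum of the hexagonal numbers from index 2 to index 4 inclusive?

49

Σ i(2i−1) = 2Σi² − Σi over i = 2..4.
Σi = 10 − 1 = 9 and Σi² = 30 − 1 = 29.
2·29 − 1·9 = 49.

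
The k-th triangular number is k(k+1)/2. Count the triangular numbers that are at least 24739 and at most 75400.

166

The n-th triangular number is n(n+1)/2.
Smallest index with value ≥ 24739: n = 222 (giving 24753).
Largest index with value ≤ 75400: n = 387 (giving 75078).
Indices 222 through 387: 166 terms.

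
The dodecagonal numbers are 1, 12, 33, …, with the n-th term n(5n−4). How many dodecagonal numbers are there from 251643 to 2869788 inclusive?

534

The n-th dodecagonal number is n(5n−4).
Smallest index with value ≥ 251643: n = 225 (giving 252225).
Largest index with value ≤ 2869788: n = 758 (giving 2869788).
Indices 225 through 758: 534 terms.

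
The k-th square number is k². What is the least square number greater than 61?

64

Solve n² > 61 for integer n.
The largest n with value ≤ 61 is 7 (since 49 ≤ 61 < 64), so the first above is n = 8, value 64.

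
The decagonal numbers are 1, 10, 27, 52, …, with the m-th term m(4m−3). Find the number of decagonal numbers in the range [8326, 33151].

46

The n-th decagonal number is n(4n−3).
Smallest index with value ≥ 8326: n = 46 (giving 8326).
Largest index with value ≤ 33151: n = 91 (giving 32851).
Indices 46 through 91: 46 terms.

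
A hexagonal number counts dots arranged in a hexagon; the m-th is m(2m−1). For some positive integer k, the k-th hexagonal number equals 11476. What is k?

Set n(2n−1) = 11476, giving 2n² − n − 11476 = 0.
The discriminant is 1 + 8·11476 = 91809, and √91809 = 303.
So n = (1 + 303) / 4 = 304/4 = 76.

76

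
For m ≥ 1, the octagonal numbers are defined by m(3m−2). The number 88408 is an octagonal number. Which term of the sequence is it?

Set n(3n−2) = 88408, giving 3n² − 2n − 88408 = 0.
The discriminant is 4 + 12·88408 = 1060900, and √1060900 = 1030.
So n = (2 + 1030) / 6 = 1032/6 = 172.

172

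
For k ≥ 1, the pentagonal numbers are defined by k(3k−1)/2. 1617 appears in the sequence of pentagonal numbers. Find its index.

33

Set n(3n−1)/2 = 1617, giving 3n² − n − 3234 = 0.
The discriminant is 1 + 24·1617 = 38809, and √38809 = 197.
So n = (1 + 197) / 6 = 198/6 = 33.
Check: 33·(3·33 − 1)/2 = 1617. ✓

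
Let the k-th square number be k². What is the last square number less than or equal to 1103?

1089

Solve n² ≤ 1103 for integer n.
n = 33 gives 1089 ≤ 1103, while n = 34 gives 1156 > 1103; so the answer is 1089.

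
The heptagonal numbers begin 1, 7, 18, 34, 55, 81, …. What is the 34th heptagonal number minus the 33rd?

166

Consecutive heptagonal numbers differ by 5n − 4: here 5·34 − 4 = 166.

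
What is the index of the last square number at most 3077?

55

Solve n² ≤ 3077 for integer n.
n = 55 gives 3025 ≤ 3077, while n = 56 gives 3136 > 3077; so the answer is index 55.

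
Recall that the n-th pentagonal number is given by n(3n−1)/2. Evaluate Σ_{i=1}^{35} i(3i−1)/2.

Σ i(3i−1)/2 = (3Σi² − Σi) / 2 over i = 1..35.
Σi = 630 and Σi² = 14910.
(3·14910 − 1·630) / 2 = 44100/2 = 22050.

22050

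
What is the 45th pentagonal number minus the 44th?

Consecutive pentagonal numbers differ by 3n − 2: here 3·45 − 2 = 133.

133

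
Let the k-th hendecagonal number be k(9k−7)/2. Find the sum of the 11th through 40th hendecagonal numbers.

95220

Σ i(9i−7)/2 = (9Σi² − 7Σi) / 2 over i = 11..40.
Σi = 820 − 55 = 765 and Σi² = 22140 − 385 = 21755.
(9·21755 − 7·765) / 2 = 190440/2 = 95220.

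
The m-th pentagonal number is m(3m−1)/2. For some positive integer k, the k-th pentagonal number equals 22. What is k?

4

Set n(3n−1)/2 = 22, giving 3n² − n − 44 = 0.
The discriminant is 1 + 24·22 = 529, and √529 = 23.
So n = (1 + 23) / 6 = 24/6 = 4.
Check: 4·(3·4 − 1)/2 = 22. ✓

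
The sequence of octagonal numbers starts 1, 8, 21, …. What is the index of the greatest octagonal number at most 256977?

Solve n(3n−2) ≤ 256977 for integer n.
n = 293 gives 256961 ≤ 256977, while n = 294 gives 258720 > 256977; so the answer is index 293.

293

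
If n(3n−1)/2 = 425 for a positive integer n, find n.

17

Set n(3n−1)/2 = 425, giving 3n² − n − 850 = 0.
The discriminant is 1 + 24·425 = 10201, and √10201 = 101.
So n = (1 + 101) / 6 = 102/6 = 17.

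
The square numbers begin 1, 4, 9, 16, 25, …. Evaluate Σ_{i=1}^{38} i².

19019

Σ_{i=1}^{38} i² = 38·39·77/6 = 19019.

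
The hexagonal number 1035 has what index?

23

Set n(2n−1) = 1035, giving 2n² − n − 1035 = 0.
The discriminant is 1 + 8·1035 = 8281, and √8281 = 91.
So n = (1 + 91) / 4 = 92/4 = 23.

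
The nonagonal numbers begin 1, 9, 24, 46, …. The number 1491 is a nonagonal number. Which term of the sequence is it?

Set n(7n−5)/2 = 1491, giving 7n² − 5n − 2982 = 0.
The discriminant is 25 + 56·1491 = 83521, and √83521 = 289.
So n = (5 + 289) / 14 = 294/14 = 21.

21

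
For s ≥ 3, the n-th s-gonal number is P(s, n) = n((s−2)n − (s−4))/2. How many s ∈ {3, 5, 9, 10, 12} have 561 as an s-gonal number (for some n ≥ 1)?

2

s = 3: P(3, 33) = 561. ✓
s = 5: P(5, 19) = 532 and P(5, 20) = 590; 561 is not s-gonal.
s = 9: P(9, 13) = 559 and P(9, 14) = 651; 561 is not s-gonal.
s = 10: P(10, 12) = 540 and P(10, 13) = 637; 561 is not s-gonal.
s = 12: P(12, 11) = 561. ✓
Hits: s ∈ {3, 12} → 2.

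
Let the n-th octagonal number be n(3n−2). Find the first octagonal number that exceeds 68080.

Solve n(3n−2) > 68080 for integer n.
The largest n with value ≤ 68080 is 150 (since 67200 ≤ 68080 < 68101), so the first above is n = 151, value 68101.

68101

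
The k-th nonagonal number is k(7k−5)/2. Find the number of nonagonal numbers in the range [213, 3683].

The n-th nonagonal number is n(7n−5)/2.
Smallest index with value ≥ 213: n = 9 (giving 261).
Largest index with value ≤ 3683: n = 32 (giving 3504).
Indices 9 through 32: 24 terms.

24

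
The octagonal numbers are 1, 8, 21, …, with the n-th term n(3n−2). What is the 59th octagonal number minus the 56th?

59·(3·59 − 2) = 10325 and 56·(3·56 − 2) = 9296.
Difference: 10325 − 9296 = 1029.

1029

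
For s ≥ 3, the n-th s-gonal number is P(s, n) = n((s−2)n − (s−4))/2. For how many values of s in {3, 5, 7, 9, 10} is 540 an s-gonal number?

2

s = 3: P(3, 32) = 528 and P(3, 33) = 561; 540 is not s-gonal.
s = 5: P(5, 19) = 532 and P(5, 20) = 590; 540 is not s-gonal.
s = 7: P(7, 15) = 540. ✓
s = 9: P(9, 12) = 474 and P(9, 13) = 559; 540 is not s-gonal.
s = 10: P(10, 12) = 540. ✓
Hits: s ∈ {7, 10} → 2.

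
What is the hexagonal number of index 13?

325

The 13th hexagonal number is n(2n−1) with n = 13.
13·(2·13 − 1) = 13·25 = 325.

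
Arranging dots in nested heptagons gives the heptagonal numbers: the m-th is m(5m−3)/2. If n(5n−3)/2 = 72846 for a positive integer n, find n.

Set n(5n−3)/2 = 72846, giving 5n² − 3n − 145692 = 0.
So n = (3 + 1707) / 10 = 1710/10 = 171.
Check: 171·(5·171 − 3)/2 = 72846. ✓

171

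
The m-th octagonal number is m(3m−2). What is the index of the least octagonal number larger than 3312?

34

Solve n(3n−2) > 3312 for integer n.
The largest n with value ≤ 3312 is 33 (since 3201 ≤ 3312 < 3400), so the first above is n = 34, value 3400.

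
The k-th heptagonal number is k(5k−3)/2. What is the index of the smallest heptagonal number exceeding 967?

20

Solve n(5n−3)/2 > 967 for integer n.
The largest n with value ≤ 967 is 19 (since 874 ≤ 967 < 970), so the first above is n = 20, value 970.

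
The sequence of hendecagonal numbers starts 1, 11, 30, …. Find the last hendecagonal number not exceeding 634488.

Solve n(9n−7)/2 ≤ 634488 for integer n.
n = 375 gives 631500 ≤ 634488, while n = 376 gives 634876 > 634488; so the answer is 631500.

631500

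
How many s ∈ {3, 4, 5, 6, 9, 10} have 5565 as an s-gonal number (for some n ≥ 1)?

2

s = 3: P(3, 105) = 5565. ✓
s = 4: P(4, 74) = 5476 and P(4, 75) = 5625; 5565 is not s-gonal.
s = 5: P(5, 61) = 5551 and P(5, 62) = 5735; 5565 is not s-gonal.
s = 6: P(6, 53) = 5565. ✓
s = 9: P(9, 40) = 5500 and P(9, 41) = 5781; 5565 is not s-gonal.
s = 10: P(10, 37) = 5365 and P(10, 38) = 5662; 5565 is not s-gonal.
Hits: s ∈ {3, 6} → 2.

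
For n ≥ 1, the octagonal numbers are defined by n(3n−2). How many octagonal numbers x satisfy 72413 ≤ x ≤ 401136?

211

The n-th octagonal number is n(3n−2).
Smallest index with value ≥ 72413: n = 156 (giving 72696).
Largest index with value ≤ 401136: n = 366 (giving 401136).
Indices 156 through 366: 211 terms.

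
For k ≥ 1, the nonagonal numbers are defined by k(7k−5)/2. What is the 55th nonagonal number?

10450

The 55th nonagonal number is n(7n−5)/2 with n = 55.
55·(7·55 − 5)/2 = 55·380/2 = 55·190 = 10450.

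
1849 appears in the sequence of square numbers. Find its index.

We need n² = 1849, so n = √1849 = 43.
Check: 43² = 1849. ✓

43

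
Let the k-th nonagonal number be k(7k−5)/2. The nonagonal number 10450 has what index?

55

Set n(7n−5)/2 = 10450, giving 7n² − 5n − 20900 = 0.
The discriminant is 25 + 56·10450 = 585225, and √585225 = 765.
So n = (5 + 765) / 14 = 770/14 = 55.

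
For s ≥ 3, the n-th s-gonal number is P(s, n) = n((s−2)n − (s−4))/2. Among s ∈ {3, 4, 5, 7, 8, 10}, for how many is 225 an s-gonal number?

s = 3: P(3, 20) = 210 and P(3, 21) = 231; 225 is not s-gonal.
s = 4: P(4, 15) = 225. ✓
s = 5: P(5, 12) = 210 and P(5, 13) = 247; 225 is not s-gonal.
s = 7: P(7, 9) = 189 and P(7, 10) = 235; 225 is not s-gonal.
s = 8: P(8, 9) = 225. ✓
s = 10: P(10, 7) = 175 and P(10, 8) = 232; 225 is not s-gonal.
Hits: s ∈ {4, 8} → 2.

2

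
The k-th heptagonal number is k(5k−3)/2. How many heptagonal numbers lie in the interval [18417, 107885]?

The n-th heptagonal number is n(5n−3)/2.
Smallest index with value ≥ 18417: n = 87 (giving 18792).
Largest index with value ≤ 107885: n = 208 (giving 107848).
Indices 87 through 208: 122 terms.

122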